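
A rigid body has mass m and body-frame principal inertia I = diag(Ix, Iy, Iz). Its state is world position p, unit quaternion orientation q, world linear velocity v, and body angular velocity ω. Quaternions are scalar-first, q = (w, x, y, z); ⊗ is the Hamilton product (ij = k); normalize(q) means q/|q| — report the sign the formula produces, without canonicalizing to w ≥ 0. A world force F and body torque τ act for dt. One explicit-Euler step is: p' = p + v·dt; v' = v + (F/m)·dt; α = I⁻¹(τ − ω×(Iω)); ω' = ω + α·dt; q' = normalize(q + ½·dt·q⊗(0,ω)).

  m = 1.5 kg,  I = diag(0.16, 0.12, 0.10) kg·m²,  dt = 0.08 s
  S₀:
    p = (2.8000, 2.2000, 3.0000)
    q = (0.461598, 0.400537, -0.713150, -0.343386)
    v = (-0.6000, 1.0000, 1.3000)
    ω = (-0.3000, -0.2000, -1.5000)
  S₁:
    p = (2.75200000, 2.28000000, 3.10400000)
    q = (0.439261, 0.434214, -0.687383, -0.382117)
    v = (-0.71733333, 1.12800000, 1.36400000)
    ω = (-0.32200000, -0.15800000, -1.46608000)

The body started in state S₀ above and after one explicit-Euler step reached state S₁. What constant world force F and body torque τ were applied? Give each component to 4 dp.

F = (-2.2000, 2.4000, 1.2000)
τ = (-0.0500, 0.0900, 0.0400)

v₁ − v₀ = (-0.11733333, 0.12800000, 0.06400000)
applied force F = (-2.2000, 2.4000, 1.2000)
ω₁ − ω₀ = (-0.02200000, 0.04200000, 0.03392000)
I·α + gyro = (-0.0500, 0.0900, 0.0400)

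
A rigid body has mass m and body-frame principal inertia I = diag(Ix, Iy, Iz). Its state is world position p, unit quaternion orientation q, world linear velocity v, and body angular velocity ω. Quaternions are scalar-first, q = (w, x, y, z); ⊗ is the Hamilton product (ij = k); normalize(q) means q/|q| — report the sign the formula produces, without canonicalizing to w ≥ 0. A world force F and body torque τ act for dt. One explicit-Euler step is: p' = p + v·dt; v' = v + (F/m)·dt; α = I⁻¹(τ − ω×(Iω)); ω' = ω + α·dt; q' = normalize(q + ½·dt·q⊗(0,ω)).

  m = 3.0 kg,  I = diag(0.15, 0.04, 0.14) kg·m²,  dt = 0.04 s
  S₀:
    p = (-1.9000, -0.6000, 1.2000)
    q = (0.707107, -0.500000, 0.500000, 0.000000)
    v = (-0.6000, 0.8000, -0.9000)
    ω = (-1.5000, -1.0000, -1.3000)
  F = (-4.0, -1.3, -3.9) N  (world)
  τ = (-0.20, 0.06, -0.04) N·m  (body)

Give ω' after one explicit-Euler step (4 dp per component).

α = I⁻¹(τ − ω×Iω) = (-2.2000, 1.0125, 0.8929)
new body rate ω' = (-1.5880, -0.9595, -1.2643)

ω' = (-1.5880, -0.9595, -1.2643)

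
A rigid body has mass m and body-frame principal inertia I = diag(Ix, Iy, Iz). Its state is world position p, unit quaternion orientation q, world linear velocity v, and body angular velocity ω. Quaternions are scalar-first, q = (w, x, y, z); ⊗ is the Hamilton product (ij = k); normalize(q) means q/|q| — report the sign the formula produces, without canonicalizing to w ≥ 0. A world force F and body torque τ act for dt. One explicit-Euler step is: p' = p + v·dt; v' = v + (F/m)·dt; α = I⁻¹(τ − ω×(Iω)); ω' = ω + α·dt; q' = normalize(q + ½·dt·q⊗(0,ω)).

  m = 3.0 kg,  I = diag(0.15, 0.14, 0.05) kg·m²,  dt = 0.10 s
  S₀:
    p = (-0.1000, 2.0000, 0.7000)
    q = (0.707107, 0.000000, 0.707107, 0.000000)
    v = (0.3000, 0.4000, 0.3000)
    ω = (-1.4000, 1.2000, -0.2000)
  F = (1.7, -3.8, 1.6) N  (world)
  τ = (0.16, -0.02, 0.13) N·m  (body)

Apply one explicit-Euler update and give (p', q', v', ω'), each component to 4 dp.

ω×(Iω) gyroscopic = (0.0216, 0.0280, 0.0168)
α = I⁻¹(τ − ω×Iω) = (0.9227, -0.3429, 2.2640)
ω + α·dt = (-1.3077, 1.1657, 0.0264)
Hamilton product q⊗(0,ω) = (-0.8485284, -1.1313712, 0.8485284, 0.8485284)
q + ½dt·q⊗(0,ω), renormalized = (0.6618, -0.0563, 0.7463, 0.0422)
p + v·dt = (-0.0700, 2.0400, 0.7300)
new velocity v' = (0.3567, 0.2733, 0.3533)

p' = (-0.0700, 2.0400, 0.7300)
q' = (0.6618, -0.0563, 0.7463, 0.0422)
v' = (0.3567, 0.2733, 0.3533)
ω' = (-1.3077, 1.1657, 0.0264)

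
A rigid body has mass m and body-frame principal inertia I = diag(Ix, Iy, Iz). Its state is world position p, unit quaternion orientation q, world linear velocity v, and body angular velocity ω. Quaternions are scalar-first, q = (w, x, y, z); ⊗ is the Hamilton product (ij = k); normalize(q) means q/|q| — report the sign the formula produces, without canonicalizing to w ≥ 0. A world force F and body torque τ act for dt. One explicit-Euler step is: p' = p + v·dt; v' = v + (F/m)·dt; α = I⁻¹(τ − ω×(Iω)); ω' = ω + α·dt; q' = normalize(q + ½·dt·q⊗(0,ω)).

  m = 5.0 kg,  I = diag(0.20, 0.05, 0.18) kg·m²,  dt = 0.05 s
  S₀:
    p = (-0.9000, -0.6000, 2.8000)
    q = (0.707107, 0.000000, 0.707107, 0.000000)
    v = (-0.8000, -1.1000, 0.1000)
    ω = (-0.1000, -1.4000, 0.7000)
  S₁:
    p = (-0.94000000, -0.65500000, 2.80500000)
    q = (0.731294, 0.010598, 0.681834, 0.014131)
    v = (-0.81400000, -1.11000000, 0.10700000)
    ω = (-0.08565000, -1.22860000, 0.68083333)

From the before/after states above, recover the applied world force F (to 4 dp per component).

F = (-1.4000, -1.0000, 0.7000)

velocity change Δv = (-0.01400000, -0.01000000, 0.00700000)
F = m·Δv/dt = (-1.4000, -1.0000, 0.7000)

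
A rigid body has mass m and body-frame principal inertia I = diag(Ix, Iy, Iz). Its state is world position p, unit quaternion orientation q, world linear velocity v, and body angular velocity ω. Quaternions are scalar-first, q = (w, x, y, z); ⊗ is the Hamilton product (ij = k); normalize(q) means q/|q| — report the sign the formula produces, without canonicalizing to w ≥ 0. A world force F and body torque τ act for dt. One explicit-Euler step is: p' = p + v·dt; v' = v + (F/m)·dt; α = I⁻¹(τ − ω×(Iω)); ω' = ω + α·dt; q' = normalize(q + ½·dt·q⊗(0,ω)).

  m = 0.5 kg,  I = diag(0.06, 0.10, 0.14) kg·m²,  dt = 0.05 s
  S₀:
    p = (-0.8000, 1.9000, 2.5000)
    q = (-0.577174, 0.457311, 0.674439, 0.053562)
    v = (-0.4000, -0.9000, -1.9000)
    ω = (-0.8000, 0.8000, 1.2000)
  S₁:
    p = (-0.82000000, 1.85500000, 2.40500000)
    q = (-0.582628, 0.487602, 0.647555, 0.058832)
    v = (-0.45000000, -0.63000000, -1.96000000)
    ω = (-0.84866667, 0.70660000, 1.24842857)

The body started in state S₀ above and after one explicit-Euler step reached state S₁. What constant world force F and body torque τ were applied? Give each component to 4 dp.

Δv = v₁−v₀ = (-0.05000000, 0.27000000, -0.06000000)
applied force F = (-0.5000, 2.7000, -0.6000)
ω₁ − ω₀ = (-0.04866667, -0.09340000, 0.04842857)
τ = I·(Δω/dt) + ω₀×(Iω₀) = (-0.0200, -0.1100, 0.1100)

F = (-0.5000, 2.7000, -0.6000)
τ = (-0.0200, -0.1100, 0.1100)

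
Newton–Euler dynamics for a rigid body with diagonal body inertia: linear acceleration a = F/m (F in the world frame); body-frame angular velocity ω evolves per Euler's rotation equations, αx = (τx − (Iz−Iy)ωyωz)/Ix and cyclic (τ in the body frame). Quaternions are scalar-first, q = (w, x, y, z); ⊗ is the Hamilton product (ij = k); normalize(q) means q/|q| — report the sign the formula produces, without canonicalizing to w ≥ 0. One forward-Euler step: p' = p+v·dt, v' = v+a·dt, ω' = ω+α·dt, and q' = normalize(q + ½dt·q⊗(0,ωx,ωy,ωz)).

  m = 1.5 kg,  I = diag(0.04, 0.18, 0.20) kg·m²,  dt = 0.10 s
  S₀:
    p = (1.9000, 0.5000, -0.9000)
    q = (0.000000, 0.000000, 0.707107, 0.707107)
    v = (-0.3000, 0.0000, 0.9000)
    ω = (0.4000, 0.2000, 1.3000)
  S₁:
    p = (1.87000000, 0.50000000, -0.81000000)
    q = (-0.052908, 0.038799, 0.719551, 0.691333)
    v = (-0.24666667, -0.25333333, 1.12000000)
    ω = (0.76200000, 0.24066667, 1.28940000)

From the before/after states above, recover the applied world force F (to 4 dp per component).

Δv = v₁−v₀ = (0.05333333, -0.25333333, 0.22000000)
m·(v₁−v₀)/dt = (0.8000, -3.8000, 3.3000)

F = (0.8000, -3.8000, 3.3000)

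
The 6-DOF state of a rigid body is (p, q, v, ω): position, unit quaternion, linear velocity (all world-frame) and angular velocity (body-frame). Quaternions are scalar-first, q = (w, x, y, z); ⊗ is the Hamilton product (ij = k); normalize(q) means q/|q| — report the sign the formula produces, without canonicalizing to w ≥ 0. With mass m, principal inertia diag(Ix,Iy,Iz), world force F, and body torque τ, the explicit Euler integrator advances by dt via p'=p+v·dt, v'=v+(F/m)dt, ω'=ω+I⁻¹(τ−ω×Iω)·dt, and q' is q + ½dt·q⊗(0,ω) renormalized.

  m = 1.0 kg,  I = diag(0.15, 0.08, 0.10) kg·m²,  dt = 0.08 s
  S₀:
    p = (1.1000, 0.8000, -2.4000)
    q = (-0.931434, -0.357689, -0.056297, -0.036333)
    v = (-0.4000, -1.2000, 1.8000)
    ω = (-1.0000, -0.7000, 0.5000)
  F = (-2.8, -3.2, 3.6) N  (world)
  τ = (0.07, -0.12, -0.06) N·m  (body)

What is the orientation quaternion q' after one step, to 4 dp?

q⊗(0,ω) = (-0.3789304, 0.8778524, 0.8671813, -0.2716317)
q + ½dt·q⊗(0,ω), renormalized = (-0.9453, -0.3221, -0.0216, -0.0471)

q' = (-0.9453, -0.3221, -0.0216, -0.0471)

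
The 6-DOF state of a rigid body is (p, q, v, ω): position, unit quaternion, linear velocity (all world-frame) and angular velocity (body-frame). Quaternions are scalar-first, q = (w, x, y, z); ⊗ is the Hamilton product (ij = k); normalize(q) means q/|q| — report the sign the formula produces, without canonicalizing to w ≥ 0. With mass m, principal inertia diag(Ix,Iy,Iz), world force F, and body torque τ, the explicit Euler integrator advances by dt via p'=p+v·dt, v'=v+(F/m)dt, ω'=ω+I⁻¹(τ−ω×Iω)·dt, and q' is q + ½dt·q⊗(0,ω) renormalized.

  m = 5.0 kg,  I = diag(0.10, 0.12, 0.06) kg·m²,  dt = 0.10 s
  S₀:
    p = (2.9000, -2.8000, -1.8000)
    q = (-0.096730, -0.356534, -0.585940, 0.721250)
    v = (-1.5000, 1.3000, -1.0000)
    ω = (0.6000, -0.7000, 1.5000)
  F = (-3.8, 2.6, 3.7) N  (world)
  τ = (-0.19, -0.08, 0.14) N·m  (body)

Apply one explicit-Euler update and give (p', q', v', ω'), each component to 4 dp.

a = F/m = (-0.7600, 0.5200, 0.7400)
new position p' = (2.7500, -2.6700, -1.9000)
v + (F/m)dt = (-1.5760, 1.3520, -0.9260)
(τ − ω×Iω)/I = (-2.5300, -0.9667, 2.4733)
ω' = ω + α·dt = (0.3470, -0.7967, 1.7473)
q⊗(0,ω) = (-1.2781126, -0.4320730, 1.0352620, 0.4560428)
q' = normalize(q + ½dt·q⊗(0,ω)) = (-0.1600, -0.3767, -0.5321, 0.7412)

p' = (2.7500, -2.6700, -1.9000)
q' = (-0.1600, -0.3767, -0.5321, 0.7412)
v' = (-1.5760, 1.3520, -0.9260)
ω' = (0.3470, -0.7967, 1.7473)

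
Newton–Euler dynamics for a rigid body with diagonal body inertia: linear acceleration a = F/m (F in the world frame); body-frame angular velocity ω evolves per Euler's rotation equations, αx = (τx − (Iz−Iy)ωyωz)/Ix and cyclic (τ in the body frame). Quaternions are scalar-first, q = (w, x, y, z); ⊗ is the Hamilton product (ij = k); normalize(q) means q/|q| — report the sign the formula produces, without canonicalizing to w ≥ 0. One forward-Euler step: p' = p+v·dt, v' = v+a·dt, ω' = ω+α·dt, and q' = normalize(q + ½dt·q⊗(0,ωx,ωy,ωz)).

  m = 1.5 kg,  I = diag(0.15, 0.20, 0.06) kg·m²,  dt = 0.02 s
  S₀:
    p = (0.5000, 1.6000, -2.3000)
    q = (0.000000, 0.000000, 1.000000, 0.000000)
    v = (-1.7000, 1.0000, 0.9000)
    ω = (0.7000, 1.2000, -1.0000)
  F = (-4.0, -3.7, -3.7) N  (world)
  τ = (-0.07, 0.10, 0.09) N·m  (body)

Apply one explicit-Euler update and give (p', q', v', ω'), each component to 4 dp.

p' = (0.4660, 1.6200, -2.2820)
q' = (-0.0120, -0.0100, 0.9999, -0.0070)
v' = (-1.7533, 0.9507, 0.8507)
ω' = (0.6683, 1.2163, -0.9840)

angular accel α = (-1.5867, 0.8150, 0.8000)
new body rate ω' = (0.6683, 1.2163, -0.9840)
2q̇ = q⊗(0,ω) = (-1.2000000, -1.0000000, 0.0000000, -0.7000000)
q' = normalize(q + ½dt·q⊗(0,ω)) = (-0.0120, -0.0100, 0.9999, -0.0070)
a = (-2.6667, -2.4667, -2.4667)
p + v·dt = (0.4660, 1.6200, -2.2820)
v' = v + a·dt = (-1.7533, 0.9507, 0.8507)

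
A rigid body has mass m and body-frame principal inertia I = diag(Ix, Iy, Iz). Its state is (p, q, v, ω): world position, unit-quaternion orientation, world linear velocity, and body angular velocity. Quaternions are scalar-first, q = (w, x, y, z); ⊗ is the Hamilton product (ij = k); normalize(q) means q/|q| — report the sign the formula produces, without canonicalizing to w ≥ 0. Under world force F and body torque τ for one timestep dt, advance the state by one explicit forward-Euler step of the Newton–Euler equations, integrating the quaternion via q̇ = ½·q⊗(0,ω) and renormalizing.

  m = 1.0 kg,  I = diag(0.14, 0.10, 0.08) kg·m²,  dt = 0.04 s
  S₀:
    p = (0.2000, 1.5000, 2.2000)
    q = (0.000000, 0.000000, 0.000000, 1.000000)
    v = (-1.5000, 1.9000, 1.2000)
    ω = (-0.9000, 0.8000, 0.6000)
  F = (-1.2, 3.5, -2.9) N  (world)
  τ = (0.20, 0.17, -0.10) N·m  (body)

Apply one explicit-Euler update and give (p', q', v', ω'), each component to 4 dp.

precession coupling ω×(Iω) = (-0.0096, -0.0324, 0.0288)
(τ − ω×Iω)/I = (1.4971, 2.0240, -1.6100)
ω' = ω + α·dt = (-0.8401, 0.8810, 0.5356)
Hamilton product q⊗(0,ω) = (-0.6000000, -0.8000000, -0.9000000, 0.0000000)
q + ½dt·q⊗(0,ω), renormalized = (-0.0120, -0.0160, -0.0180, 0.9996)
p' = p + v·dt = (0.1400, 1.5760, 2.2480)
v' = v + a·dt = (-1.5480, 2.0400, 1.0840)

p' = (0.1400, 1.5760, 2.2480)
q' = (-0.0120, -0.0160, -0.0180, 0.9996)
v' = (-1.5480, 2.0400, 1.0840)
ω' = (-0.8401, 0.8810, 0.5356)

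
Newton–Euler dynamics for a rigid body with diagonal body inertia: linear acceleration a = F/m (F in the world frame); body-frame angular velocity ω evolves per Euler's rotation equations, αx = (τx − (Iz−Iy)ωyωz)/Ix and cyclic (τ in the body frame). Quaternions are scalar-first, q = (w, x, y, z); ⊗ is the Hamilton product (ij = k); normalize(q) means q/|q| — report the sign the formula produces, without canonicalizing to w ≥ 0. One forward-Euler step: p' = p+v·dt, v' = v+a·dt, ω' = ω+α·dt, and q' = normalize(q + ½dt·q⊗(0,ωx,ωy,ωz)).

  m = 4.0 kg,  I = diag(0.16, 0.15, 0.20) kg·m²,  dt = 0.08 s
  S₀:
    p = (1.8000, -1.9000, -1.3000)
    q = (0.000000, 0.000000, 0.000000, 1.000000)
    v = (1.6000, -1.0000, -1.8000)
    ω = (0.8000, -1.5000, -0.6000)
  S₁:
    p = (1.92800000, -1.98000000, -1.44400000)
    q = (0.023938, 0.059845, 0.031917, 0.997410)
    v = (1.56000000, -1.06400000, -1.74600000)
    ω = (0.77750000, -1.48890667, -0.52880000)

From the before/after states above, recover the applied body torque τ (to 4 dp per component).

Δω = ω₁−ω₀ = (-0.02250000, 0.01109333, 0.07120000)
precession coupling = (0.0450, 0.0192, 0.0120)
applied torque τ = (0.0000, 0.0400, 0.1900)

τ = (0.0000, 0.0400, 0.1900)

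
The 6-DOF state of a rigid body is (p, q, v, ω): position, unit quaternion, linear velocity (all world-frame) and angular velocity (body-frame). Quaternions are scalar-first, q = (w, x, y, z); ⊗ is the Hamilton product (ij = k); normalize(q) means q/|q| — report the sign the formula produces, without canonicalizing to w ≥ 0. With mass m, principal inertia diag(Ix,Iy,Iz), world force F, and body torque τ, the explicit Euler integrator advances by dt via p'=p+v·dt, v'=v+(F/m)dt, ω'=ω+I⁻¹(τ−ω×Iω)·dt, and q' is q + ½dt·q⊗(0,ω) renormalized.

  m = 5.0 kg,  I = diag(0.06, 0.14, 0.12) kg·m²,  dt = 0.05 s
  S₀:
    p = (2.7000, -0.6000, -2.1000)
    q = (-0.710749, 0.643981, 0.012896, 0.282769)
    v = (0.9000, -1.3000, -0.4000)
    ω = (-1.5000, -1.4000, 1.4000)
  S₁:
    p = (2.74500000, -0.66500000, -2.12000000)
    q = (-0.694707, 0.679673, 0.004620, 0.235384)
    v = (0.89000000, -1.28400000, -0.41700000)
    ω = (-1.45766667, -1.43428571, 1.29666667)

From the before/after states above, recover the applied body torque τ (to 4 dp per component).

Δω = ω₁−ω₀ = (0.04233333, -0.03428571, -0.10333333)
precession coupling = (0.0392, 0.1260, 0.1680)
I·α + gyro = (0.0900, 0.0300, -0.0800)

τ = (0.0900, 0.0300, -0.0800)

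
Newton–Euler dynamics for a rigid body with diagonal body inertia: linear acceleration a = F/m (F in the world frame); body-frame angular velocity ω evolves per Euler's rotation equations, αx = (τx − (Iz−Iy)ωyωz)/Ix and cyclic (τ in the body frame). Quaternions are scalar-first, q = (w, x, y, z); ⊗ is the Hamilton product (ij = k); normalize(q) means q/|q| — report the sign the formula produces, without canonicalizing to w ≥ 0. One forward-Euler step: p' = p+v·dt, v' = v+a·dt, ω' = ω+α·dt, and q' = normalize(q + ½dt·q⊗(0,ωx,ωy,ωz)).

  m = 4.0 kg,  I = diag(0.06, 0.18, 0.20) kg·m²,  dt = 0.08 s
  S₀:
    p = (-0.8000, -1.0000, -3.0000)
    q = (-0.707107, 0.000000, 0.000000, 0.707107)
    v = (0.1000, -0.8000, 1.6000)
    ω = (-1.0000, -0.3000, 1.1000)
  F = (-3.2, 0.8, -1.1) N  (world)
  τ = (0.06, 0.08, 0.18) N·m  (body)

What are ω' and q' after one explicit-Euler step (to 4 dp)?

precession coupling ω×(Iω) = (-0.0066, 0.1540, 0.0360)
α = I⁻¹(τ − ω×Iω) = (1.1100, -0.4111, 0.7200)
ω' = ω + α·dt = (-0.9112, -0.3329, 1.1576)
Hamilton product q⊗(0,ω) = (-0.7778177, 0.9192391, -0.4949749, -0.7778177)
updated quaternion q' = (-0.7369, 0.0367, -0.0198, 0.6748)

ω' = (-0.9112, -0.3329, 1.1576)
q' = (-0.7369, 0.0367, -0.0198, 0.6748)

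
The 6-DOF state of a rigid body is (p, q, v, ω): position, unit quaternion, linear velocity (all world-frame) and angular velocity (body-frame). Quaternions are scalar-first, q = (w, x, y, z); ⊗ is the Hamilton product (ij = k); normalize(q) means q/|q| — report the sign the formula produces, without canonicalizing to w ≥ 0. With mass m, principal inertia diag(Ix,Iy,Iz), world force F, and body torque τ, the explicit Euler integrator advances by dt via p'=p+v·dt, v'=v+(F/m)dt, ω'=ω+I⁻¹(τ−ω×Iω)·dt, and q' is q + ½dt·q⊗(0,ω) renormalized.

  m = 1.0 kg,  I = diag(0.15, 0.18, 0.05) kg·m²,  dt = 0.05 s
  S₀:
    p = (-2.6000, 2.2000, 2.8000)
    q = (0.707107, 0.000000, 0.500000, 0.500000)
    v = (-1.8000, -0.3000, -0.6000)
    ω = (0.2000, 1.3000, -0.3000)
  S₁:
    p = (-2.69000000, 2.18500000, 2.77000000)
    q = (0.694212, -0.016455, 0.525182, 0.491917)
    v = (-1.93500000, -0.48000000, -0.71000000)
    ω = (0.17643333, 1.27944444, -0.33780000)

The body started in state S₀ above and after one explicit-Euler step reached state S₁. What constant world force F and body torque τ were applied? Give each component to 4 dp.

F = (-2.7000, -3.6000, -2.2000)
τ = (-0.0200, -0.0800, -0.0300)

v₁ − v₀ = (-0.13500000, -0.18000000, -0.11000000)
m·(v₁−v₀)/dt = (-2.7000, -3.6000, -2.2000)
rate change Δω = (-0.02356667, -0.02055556, -0.03780000)
gyro term ω₀×Iω₀ = (0.0507, -0.0060, 0.0078)
applied torque τ = (-0.0200, -0.0800, -0.0300)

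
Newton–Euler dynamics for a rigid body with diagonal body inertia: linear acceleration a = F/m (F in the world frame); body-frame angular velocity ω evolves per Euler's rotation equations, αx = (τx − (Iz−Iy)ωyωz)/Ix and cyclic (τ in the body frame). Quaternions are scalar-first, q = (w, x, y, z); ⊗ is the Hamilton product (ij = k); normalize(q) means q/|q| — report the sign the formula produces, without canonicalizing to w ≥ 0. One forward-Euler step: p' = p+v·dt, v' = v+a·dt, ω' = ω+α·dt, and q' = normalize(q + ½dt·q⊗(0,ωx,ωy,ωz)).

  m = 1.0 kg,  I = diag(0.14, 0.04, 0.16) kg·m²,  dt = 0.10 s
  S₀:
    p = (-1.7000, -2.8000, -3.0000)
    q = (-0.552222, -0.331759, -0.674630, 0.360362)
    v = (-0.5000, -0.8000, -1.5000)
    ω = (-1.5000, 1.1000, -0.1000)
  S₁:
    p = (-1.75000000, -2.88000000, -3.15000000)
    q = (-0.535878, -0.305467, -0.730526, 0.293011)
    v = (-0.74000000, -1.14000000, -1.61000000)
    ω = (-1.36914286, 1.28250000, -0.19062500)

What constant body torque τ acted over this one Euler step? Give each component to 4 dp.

τ = (0.1700, 0.0700, 0.0200)

rate change Δω = (0.13085714, 0.18250000, -0.09062500)
precession coupling = (-0.0132, -0.0030, 0.1650)
I·α + gyro = (0.1700, 0.0700, 0.0200)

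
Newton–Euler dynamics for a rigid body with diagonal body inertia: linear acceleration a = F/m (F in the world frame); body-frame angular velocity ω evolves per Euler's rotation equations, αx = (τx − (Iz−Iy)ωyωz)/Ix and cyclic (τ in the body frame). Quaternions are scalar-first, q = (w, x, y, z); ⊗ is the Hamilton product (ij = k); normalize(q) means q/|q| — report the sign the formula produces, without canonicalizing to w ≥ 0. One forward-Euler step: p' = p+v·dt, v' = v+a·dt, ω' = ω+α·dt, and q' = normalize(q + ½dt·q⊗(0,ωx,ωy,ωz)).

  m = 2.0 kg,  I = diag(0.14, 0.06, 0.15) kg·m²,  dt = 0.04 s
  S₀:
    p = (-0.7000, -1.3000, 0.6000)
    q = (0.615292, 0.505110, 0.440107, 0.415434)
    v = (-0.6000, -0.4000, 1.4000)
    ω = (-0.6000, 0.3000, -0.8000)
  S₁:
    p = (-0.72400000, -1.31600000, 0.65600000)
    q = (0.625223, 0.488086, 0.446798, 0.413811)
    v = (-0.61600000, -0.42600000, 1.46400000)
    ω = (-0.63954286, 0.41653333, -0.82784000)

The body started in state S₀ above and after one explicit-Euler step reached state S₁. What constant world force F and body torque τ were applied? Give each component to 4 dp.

F = (-0.8000, -1.3000, 3.2000)
τ = (-0.1600, 0.1700, -0.0900)

v₁ − v₀ = (-0.01600000, -0.02600000, 0.06400000)
applied force F = (-0.8000, -1.3000, 3.2000)
Δω = ω₁−ω₀ = (-0.03954286, 0.11653333, -0.02784000)
applied torque τ = (-0.1600, 0.1700, -0.0900)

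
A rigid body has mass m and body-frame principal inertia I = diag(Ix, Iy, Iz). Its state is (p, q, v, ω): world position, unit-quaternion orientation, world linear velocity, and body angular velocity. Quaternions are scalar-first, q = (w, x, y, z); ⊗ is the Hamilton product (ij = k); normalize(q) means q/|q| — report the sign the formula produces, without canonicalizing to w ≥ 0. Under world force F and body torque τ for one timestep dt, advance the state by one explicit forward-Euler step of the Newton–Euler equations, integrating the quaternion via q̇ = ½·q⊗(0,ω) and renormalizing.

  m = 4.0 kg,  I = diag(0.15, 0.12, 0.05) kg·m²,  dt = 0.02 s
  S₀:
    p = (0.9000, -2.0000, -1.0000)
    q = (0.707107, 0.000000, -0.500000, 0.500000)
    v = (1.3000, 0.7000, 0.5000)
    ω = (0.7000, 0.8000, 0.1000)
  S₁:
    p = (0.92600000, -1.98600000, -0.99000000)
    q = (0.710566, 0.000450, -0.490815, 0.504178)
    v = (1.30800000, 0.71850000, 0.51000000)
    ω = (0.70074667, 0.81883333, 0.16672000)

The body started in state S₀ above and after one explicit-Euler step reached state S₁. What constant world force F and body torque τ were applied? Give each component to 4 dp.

F = (1.6000, 3.7000, 2.0000)
τ = (0.0000, 0.1200, 0.1500)

velocity change Δv = (0.00800000, 0.01850000, 0.01000000)
applied force F = (1.6000, 3.7000, 2.0000)
ω₁ − ω₀ = (0.00074667, 0.01883333, 0.06672000)
precession coupling = (-0.0056, 0.0070, -0.0168)
I·α + gyro = (0.0000, 0.1200, 0.1500)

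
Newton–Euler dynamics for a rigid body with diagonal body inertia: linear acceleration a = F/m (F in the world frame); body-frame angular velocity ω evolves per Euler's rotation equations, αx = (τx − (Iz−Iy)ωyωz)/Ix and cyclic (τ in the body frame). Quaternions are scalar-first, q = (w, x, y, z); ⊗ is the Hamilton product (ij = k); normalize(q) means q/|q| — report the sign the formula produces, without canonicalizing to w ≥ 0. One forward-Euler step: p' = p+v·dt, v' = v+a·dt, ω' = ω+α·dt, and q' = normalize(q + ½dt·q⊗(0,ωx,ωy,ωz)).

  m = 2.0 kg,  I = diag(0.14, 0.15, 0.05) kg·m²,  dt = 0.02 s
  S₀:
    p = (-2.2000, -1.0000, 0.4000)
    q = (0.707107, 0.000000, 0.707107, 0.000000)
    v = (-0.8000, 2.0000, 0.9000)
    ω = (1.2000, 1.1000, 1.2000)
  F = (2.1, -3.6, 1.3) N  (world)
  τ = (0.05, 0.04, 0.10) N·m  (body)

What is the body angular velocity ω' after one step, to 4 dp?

ω' = (1.2260, 1.0881, 1.2347)

α = I⁻¹(τ − ω×Iω) = (1.3000, -0.5973, 1.7360)
ω' = ω + α·dt = (1.2260, 1.0881, 1.2347)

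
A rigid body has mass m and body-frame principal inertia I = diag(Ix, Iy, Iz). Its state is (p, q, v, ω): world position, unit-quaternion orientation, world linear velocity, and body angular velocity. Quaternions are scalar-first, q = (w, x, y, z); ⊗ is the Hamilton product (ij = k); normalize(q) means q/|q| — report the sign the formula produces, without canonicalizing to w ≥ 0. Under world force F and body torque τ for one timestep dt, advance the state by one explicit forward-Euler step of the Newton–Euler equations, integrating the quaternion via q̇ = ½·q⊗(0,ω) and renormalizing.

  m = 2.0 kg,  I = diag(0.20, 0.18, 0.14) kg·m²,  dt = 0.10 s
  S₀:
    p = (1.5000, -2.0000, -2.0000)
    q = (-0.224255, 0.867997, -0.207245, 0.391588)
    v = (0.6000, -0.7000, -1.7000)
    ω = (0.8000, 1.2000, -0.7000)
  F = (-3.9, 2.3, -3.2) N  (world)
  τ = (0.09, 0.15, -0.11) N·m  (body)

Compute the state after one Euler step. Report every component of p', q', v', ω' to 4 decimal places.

p' = p + v·dt = (1.5600, -2.0700, -2.1700)
v' = v + a·dt = (0.4050, -0.5850, -1.8600)
precession coupling ω×(Iω) = (0.0336, -0.0336, -0.0192)
α = I⁻¹(τ − ω×Iω) = (0.2820, 1.0200, -0.6486)
ω + α·dt = (0.8282, 1.3020, -0.7649)
q⊗(0,ω) = (-0.1715920, -0.5042381, 0.6517623, 1.3643709)
q' = normalize(q + ½dt·q⊗(0,ω)) = (-0.2321, 0.8401, -0.1741, 0.4583)

p' = (1.5600, -2.0700, -2.1700)
q' = (-0.2321, 0.8401, -0.1741, 0.4583)
v' = (0.4050, -0.5850, -1.8600)
ω' = (0.8282, 1.3020, -0.7649)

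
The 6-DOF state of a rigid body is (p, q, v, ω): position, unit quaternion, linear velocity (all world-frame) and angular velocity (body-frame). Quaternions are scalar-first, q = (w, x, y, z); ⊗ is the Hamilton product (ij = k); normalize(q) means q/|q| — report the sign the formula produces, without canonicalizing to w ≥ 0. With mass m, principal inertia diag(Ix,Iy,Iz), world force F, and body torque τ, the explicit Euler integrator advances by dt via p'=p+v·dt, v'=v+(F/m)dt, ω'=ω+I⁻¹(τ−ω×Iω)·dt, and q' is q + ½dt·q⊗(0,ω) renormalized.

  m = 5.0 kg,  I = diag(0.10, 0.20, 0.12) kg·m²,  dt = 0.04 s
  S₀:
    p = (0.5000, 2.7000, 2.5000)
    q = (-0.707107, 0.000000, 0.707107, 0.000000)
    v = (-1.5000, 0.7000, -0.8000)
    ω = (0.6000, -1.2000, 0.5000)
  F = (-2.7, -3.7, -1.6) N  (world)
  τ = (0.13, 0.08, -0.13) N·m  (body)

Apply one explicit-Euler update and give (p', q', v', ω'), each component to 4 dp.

p' = (0.4400, 2.7280, 2.4680)
q' = (-0.6899, -0.0014, 0.7238, -0.0155)
v' = (-1.5216, 0.6704, -0.8128)
ω' = (0.6328, -1.1828, 0.4807)

a = F/m = (-0.5400, -0.7400, -0.3200)
new position p' = (0.4400, 2.7280, 2.4680)
v + (F/m)dt = (-1.5216, 0.6704, -0.8128)
(τ − ω×Iω)/I = (0.8200, 0.4300, -0.4833)
new body rate ω' = (0.6328, -1.1828, 0.4807)
2q̇ = q⊗(0,ω) = (0.8485284, -0.0707107, 0.8485284, -0.7778177)
q' = normalize(q + ½dt·q⊗(0,ω)) = (-0.6899, -0.0014, 0.7238, -0.0155)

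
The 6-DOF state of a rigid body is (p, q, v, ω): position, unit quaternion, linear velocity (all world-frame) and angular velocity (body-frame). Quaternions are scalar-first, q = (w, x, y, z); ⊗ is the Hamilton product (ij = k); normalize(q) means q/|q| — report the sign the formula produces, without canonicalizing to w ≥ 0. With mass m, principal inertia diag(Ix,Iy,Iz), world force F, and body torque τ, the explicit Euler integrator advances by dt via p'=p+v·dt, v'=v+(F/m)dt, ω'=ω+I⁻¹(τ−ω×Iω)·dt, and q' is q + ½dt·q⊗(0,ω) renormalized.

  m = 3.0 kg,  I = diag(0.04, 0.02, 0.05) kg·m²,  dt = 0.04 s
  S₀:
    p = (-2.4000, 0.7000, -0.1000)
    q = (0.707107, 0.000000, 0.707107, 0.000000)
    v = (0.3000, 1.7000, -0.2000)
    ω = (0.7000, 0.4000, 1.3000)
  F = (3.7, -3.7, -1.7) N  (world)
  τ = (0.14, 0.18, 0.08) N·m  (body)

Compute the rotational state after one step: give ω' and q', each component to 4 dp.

gyro term ω×Iω = (0.0156, -0.0091, -0.0056)
angular accel α = (3.1100, 9.4550, 1.7120)
ω + α·dt = (0.8244, 0.7782, 1.3685)
Hamilton product q⊗(0,ω) = (-0.2828428, 1.4142140, 0.2828428, 0.4242642)
updated quaternion q' = (0.7011, 0.0283, 0.7124, 0.0085)

ω' = (0.8244, 0.7782, 1.3685)
q' = (0.7011, 0.0283, 0.7124, 0.0085)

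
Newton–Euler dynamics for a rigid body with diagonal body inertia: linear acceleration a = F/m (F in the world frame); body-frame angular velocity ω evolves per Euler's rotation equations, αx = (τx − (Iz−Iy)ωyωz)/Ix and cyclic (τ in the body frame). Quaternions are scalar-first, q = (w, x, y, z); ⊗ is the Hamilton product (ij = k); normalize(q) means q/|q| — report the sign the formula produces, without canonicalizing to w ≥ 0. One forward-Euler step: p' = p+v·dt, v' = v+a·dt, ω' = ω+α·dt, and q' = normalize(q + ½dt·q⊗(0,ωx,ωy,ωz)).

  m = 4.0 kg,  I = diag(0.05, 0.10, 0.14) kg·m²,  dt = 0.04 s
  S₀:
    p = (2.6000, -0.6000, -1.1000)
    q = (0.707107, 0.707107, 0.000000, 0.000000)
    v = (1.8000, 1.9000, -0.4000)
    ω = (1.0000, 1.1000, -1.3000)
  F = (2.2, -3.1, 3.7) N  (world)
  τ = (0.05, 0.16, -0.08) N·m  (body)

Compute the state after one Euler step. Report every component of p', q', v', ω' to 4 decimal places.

p' = (2.6720, -0.5240, -1.1160)
q' = (0.6924, 0.7207, 0.0339, -0.0028)
v' = (1.8220, 1.8690, -0.3630)
ω' = (1.0858, 1.1172, -1.3386)

p' = p + v·dt = (2.6720, -0.5240, -1.1160)
v + (F/m)dt = (1.8220, 1.8690, -0.3630)
precession coupling ω×(Iω) = (-0.0572, 0.1170, 0.0550)
α = I⁻¹(τ − ω×Iω) = (2.1440, 0.4300, -0.9643)
ω' = ω + α·dt = (1.0858, 1.1172, -1.3386)
Hamilton product q⊗(0,ω) = (-0.7071070, 0.7071070, 1.6970568, -0.1414214)
updated quaternion q' = (0.6924, 0.7207, 0.0339, -0.0028)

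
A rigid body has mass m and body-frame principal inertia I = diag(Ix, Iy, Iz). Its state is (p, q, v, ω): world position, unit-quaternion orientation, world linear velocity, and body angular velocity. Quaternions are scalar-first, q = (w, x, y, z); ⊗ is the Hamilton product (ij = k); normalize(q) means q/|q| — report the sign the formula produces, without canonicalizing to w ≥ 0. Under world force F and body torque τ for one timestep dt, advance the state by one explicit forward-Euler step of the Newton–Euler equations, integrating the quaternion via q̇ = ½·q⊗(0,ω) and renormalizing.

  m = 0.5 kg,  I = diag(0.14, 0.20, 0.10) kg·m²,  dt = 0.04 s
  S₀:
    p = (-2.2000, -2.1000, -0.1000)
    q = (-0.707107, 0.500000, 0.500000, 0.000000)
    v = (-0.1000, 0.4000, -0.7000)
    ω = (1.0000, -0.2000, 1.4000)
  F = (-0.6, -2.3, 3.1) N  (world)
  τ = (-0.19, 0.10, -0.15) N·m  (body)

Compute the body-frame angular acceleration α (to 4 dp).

α = (-1.5571, 0.2200, -1.3800)

precession coupling ω×(Iω) = (0.0280, 0.0560, -0.0120)
angular accel α = (-1.5571, 0.2200, -1.3800)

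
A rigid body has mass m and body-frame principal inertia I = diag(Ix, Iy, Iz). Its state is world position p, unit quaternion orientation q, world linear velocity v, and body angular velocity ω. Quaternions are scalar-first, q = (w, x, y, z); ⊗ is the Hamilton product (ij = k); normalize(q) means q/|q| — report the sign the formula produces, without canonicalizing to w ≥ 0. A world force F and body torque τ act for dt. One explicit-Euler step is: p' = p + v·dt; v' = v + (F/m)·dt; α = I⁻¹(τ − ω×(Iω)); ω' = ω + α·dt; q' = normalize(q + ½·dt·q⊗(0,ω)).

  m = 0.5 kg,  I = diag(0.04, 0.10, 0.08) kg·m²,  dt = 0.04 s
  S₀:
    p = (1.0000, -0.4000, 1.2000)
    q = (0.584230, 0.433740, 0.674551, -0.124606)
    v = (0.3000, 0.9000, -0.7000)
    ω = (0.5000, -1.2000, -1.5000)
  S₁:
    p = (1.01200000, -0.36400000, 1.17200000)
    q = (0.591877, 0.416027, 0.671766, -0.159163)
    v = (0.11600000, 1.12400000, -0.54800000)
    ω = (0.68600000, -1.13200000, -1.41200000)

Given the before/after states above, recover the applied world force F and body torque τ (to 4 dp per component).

Δω = ω₁−ω₀ = (0.18600000, 0.06800000, 0.08800000)
ω₀×(Iω₀) = (-0.0360, 0.0300, -0.0360)
applied torque τ = (0.1500, 0.2000, 0.1400)
velocity change Δv = (-0.18400000, 0.22400000, 0.15200000)
F = m·Δv/dt = (-2.3000, 2.8000, 1.9000)

F = (-2.3000, 2.8000, 1.9000)
τ = (0.1500, 0.2000, 0.1400)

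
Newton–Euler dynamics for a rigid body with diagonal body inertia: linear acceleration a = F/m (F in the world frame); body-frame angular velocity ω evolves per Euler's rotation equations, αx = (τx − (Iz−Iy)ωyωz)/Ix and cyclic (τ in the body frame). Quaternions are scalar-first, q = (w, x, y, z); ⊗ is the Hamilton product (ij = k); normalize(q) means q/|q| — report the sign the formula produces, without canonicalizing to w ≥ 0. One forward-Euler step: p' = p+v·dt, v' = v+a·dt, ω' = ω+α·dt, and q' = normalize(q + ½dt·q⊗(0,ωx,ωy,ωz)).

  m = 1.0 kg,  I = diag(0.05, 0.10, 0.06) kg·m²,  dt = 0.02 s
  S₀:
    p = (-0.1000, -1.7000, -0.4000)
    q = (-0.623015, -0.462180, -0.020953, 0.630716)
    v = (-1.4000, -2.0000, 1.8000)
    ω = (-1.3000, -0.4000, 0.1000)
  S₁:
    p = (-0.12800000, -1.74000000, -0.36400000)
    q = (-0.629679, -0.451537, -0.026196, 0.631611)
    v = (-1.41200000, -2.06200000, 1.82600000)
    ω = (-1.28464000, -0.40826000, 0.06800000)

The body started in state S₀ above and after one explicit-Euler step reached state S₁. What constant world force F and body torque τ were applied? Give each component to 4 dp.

F = (-0.6000, -3.1000, 1.3000)
τ = (0.0400, -0.0400, -0.0700)

Δω = ω₁−ω₀ = (0.01536000, -0.00826000, -0.03200000)
gyro term ω₀×Iω₀ = (0.0016, 0.0013, 0.0260)
I·α + gyro = (0.0400, -0.0400, -0.0700)
v₁ − v₀ = (-0.01200000, -0.06200000, 0.02600000)
m·(v₁−v₀)/dt = (-0.6000, -3.1000, 1.3000)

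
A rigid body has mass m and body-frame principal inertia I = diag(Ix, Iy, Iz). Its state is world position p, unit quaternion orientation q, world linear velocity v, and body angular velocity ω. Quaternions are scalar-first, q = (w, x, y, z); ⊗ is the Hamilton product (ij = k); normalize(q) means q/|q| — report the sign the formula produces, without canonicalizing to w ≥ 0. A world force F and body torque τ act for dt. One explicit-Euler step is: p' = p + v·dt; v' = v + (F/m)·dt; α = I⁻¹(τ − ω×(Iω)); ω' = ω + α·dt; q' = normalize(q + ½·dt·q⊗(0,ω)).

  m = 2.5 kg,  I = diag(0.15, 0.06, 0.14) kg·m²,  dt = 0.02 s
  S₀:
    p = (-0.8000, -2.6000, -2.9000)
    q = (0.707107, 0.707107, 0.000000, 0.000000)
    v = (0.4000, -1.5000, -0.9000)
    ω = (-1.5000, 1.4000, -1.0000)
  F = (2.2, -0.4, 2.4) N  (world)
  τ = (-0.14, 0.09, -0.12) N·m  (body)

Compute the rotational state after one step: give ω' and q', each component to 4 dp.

ω' = (-1.5037, 1.4250, -1.0441)
q' = (0.7175, 0.6963, 0.0170, 0.0028)

gyro term ω×Iω = (-0.1120, 0.0150, 0.1890)
(τ − ω×Iω)/I = (-0.1867, 1.2500, -2.2071)
ω' = ω + α·dt = (-1.5037, 1.4250, -1.0441)
2q̇ = q⊗(0,ω) = (1.0606605, -1.0606605, 1.6970568, 0.2828428)
q + ½dt·q⊗(0,ω), renormalized = (0.7175, 0.6963, 0.0170, 0.0028)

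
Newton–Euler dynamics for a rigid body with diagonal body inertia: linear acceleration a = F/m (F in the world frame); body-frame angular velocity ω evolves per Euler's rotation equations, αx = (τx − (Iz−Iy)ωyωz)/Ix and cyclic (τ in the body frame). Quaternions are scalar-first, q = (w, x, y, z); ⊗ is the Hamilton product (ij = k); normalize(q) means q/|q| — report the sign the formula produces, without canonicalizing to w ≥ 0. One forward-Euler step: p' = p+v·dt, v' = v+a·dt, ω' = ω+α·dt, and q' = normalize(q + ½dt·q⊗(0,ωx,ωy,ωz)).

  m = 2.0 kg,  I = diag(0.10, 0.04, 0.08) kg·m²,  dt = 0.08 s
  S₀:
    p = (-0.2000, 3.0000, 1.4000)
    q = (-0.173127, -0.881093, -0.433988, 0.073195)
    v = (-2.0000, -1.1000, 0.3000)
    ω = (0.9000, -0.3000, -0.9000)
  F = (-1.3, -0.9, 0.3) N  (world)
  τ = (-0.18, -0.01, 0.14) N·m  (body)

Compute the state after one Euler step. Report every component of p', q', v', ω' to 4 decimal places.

new position p' = (-0.3600, 2.9120, 1.4240)
v + (F/m)dt = (-2.0520, -1.1360, 0.3120)
α = I⁻¹(τ − ω×Iω) = (-1.9080, 0.1550, 1.5475)
new body rate ω' = (0.7474, -0.2876, -0.7762)
2q̇ = q⊗(0,ω) = (0.7286628, 0.2567334, -0.6751701, 0.8107314)
q' = normalize(q + ½dt·q⊗(0,ω)) = (-0.1438, -0.8696, -0.4604, 0.1055)

p' = (-0.3600, 2.9120, 1.4240)
q' = (-0.1438, -0.8696, -0.4604, 0.1055)
v' = (-2.0520, -1.1360, 0.3120)
ω' = (0.7474, -0.2876, -0.7762)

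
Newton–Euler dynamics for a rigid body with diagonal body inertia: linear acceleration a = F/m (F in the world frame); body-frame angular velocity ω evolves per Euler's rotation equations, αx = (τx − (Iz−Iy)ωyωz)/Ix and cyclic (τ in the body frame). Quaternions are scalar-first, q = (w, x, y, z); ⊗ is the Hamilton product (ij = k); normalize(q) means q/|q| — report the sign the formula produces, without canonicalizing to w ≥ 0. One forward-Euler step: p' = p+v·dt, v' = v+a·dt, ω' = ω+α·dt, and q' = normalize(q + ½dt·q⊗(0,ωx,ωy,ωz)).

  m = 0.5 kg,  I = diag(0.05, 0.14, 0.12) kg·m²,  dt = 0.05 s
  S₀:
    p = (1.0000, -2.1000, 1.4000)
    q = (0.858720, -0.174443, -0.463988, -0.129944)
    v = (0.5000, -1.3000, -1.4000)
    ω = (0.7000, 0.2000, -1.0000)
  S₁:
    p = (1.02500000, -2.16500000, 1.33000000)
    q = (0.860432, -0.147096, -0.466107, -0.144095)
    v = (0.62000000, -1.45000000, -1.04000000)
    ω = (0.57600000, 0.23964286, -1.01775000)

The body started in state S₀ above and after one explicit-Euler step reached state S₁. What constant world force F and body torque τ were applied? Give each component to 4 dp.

F = (1.2000, -1.5000, 3.6000)
τ = (-0.1200, 0.1600, -0.0300)

rate change Δω = (-0.12400000, 0.03964286, -0.01775000)
ω₀×(Iω₀) = (0.0040, 0.0490, 0.0126)
applied torque τ = (-0.1200, 0.1600, -0.0300)
Δv = v₁−v₀ = (0.12000000, -0.15000000, 0.36000000)
applied force F = (1.2000, -1.5000, 3.6000)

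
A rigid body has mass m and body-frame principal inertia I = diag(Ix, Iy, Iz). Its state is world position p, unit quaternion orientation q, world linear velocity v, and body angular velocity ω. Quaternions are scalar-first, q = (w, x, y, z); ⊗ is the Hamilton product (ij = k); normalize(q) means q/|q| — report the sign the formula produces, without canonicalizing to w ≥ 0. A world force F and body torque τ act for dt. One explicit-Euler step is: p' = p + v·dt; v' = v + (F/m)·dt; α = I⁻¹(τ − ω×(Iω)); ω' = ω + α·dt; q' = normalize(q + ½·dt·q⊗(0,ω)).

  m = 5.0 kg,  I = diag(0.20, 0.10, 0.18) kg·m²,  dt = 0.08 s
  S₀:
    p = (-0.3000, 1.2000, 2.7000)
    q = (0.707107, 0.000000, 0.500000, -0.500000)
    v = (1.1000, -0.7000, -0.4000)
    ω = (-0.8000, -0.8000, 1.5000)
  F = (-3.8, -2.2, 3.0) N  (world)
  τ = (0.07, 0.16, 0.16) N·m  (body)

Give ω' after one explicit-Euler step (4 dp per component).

α = I⁻¹(τ − ω×Iω) = (0.8300, 1.8400, 1.2444)
ω' = ω + α·dt = (-0.7336, -0.6528, 1.5996)

ω' = (-0.7336, -0.6528, 1.5996)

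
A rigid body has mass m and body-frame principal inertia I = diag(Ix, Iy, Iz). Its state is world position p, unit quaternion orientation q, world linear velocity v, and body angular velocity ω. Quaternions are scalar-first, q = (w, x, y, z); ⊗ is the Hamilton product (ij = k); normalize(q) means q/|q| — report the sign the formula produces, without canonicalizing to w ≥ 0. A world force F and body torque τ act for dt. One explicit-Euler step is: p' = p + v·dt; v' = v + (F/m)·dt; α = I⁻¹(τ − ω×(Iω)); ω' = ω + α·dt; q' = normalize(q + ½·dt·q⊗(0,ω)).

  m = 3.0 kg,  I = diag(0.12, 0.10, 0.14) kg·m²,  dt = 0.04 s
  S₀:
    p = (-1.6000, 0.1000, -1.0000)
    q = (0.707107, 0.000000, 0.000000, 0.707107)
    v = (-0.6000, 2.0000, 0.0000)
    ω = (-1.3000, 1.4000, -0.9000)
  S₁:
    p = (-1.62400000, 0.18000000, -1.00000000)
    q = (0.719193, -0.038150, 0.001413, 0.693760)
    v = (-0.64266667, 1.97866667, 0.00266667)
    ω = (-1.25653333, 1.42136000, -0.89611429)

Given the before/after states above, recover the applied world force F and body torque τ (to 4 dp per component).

Δv = v₁−v₀ = (-0.04266667, -0.02133333, 0.00266667)
applied force F = (-3.2000, -1.6000, 0.2000)
Δω = ω₁−ω₀ = (0.04346667, 0.02136000, 0.00388571)
I·α + gyro = (0.0800, 0.0300, 0.0500)

F = (-3.2000, -1.6000, 0.2000)
τ = (0.0800, 0.0300, 0.0500)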